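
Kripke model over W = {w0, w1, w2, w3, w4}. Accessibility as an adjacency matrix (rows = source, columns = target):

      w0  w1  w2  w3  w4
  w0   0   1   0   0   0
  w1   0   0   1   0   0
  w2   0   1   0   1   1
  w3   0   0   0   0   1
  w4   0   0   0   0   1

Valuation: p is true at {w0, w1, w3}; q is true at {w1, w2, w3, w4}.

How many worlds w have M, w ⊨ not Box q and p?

0

w0: not Box q is F, p is T. ✗
w1: not Box q is F, p is T. ✗
w2: not Box q is F, p is F. ✗
w3: not Box q is F, p is T. ✗
w4: not Box q is F, p is F. ✗
Satisfying worlds: ∅.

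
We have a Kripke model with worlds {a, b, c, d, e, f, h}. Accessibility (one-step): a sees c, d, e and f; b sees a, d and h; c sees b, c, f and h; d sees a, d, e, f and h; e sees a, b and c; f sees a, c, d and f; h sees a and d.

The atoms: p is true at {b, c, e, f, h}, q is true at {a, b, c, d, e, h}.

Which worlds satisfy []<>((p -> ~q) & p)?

a: successors {c, d, e, f}; <>((p -> ~q) & p) there: c:T, d:T, e:F, f:T. ✗
b: successors {a, d, h}; <>((p -> ~q) & p) there: a:T, d:T, h:F. ✗
c: successors {b, c, f, h}; <>((p -> ~q) & p) there: b:F, c:T, f:T, h:F. ✗
d: successors {a, d, e, f, h}; <>((p -> ~q) & p) there: a:T, d:T, e:F, f:T, h:F. ✗
e: successors {a, b, c}; <>((p -> ~q) & p) there: a:T, b:F, c:T. ✗
f: successors {a, c, d, f}; <>((p -> ~q) & p) there: a:T, c:T, d:T, f:T. ✓
h: successors {a, d}; <>((p -> ~q) & p) there: a:T, d:T. ✓

{f, h}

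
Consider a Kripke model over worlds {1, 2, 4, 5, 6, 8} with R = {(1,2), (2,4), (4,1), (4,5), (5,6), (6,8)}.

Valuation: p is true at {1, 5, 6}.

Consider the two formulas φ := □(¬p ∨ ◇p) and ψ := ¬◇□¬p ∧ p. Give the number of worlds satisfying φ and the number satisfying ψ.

For □(¬p ∨ ◇p):
1: successors {2}; ¬p ∨ ◇p there: 2:T. ✓
2: successors {4}; ¬p ∨ ◇p there: 4:T. ✓
4: successors {1, 5}; ¬p ∨ ◇p there: 1:F, 5:T. ✗
5: successors {6}; ¬p ∨ ◇p there: 6:F. ✗
6: successors {8}; ¬p ∨ ◇p there: 8:T. ✓
8: no successors, so □(¬p ∨ ◇p) holds vacuously. ✓
— 4 worlds.
For ¬◇□¬p ∧ p:
1: ¬◇□¬p is F, p is T. ✗
2: ¬◇□¬p is T, p is F. ✗
4: ¬◇□¬p is F, p is F. ✗
5: ¬◇□¬p is F, p is T. ✗
6: ¬◇□¬p is F, p is T. ✗
8: ¬◇□¬p is T, p is F. ✗
— 0 worlds.

4 and 0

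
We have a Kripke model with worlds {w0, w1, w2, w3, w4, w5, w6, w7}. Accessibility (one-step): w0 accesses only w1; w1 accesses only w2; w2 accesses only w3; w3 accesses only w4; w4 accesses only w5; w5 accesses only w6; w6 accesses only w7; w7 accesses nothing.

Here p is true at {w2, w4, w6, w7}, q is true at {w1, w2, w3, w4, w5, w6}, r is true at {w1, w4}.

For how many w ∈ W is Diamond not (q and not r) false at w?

5

w0: successors {w1}; not (q and not r) there: w1:T. ✓
w1: successors {w2}; not (q and not r) there: w2:F. ✗
w2: successors {w3}; not (q and not r) there: w3:F. ✗
w3: successors {w4}; not (q and not r) there: w4:T. ✓
w4: successors {w5}; not (q and not r) there: w5:F. ✗
w5: successors {w6}; not (q and not r) there: w6:F. ✗
w6: successors {w7}; not (q and not r) there: w7:T. ✓
w7: no successors, so Diamond not (q and not r) fails. ✗
Satisfying worlds: {w0, w3, w6}.
So Diamond not (q and not r) fails at the other 5 worlds.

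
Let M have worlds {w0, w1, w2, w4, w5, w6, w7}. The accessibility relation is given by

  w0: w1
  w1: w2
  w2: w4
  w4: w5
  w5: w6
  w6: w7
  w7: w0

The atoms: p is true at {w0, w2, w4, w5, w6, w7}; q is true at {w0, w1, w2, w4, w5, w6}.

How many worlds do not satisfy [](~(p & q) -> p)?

w0: successors {w1}; ~(p & q) -> p there: w1:F. ✗
w1: successors {w2}; ~(p & q) -> p there: w2:T. ✓
w2: successors {w4}; ~(p & q) -> p there: w4:T. ✓
w4: successors {w5}; ~(p & q) -> p there: w5:T. ✓
w5: successors {w6}; ~(p & q) -> p there: w6:T. ✓
w6: successors {w7}; ~(p & q) -> p there: w7:T. ✓
w7: successors {w0}; ~(p & q) -> p there: w0:T. ✓
Satisfying worlds: {w1, w2, w4, w5, w6, w7}.
So [](~(p & q) -> p) fails at the other 1 world.

1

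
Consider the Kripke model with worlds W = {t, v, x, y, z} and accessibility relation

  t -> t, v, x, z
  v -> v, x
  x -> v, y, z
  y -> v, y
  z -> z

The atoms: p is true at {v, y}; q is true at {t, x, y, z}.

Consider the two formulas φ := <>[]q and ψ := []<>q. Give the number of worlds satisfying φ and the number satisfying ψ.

For <>[]q:
t: successors {t, v, x, z}; []q there: t:F, v:F, x:F, z:T. ✓
v: successors {v, x}; []q there: v:F, x:F. ✗
x: successors {v, y, z}; []q there: v:F, y:F, z:T. ✓
y: successors {v, y}; []q there: v:F, y:F. ✗
z: successors {z}; []q there: z:T. ✓
— 3 worlds.
For []<>q:
t: successors {t, v, x, z}; <>q there: t:T, v:T, x:T, z:T. ✓
v: successors {v, x}; <>q there: v:T, x:T. ✓
x: successors {v, y, z}; <>q there: v:T, y:T, z:T. ✓
y: successors {v, y}; <>q there: v:T, y:T. ✓
z: successors {z}; <>q there: z:T. ✓
— 5 worlds.

3 and 5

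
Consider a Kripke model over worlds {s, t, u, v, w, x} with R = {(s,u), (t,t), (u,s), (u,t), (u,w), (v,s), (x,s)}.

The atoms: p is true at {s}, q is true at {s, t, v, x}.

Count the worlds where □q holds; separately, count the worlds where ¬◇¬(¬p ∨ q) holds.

4 and 6

For □q:
s: successors {u}; q there: u:F. ✗
t: successors {t}; q there: t:T. ✓
u: successors {s, t, w}; q there: s:T, t:T, w:F. ✗
v: successors {s}; q there: s:T. ✓
w: no successors, so □q holds vacuously. ✓
x: successors {s}; q there: s:T. ✓
— 4 worlds.
For ¬◇¬(¬p ∨ q):
s: ◇¬(¬p ∨ q) is F. ✓
t: ◇¬(¬p ∨ q) is F. ✓
u: ◇¬(¬p ∨ q) is F. ✓
v: ◇¬(¬p ∨ q) is F. ✓
w: ◇¬(¬p ∨ q) is F. ✓
x: ◇¬(¬p ∨ q) is F. ✓
— 6 worlds.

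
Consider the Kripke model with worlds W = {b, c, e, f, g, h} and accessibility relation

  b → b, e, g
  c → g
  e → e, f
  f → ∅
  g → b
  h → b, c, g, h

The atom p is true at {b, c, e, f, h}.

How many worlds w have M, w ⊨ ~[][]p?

b: [][]p is F. ✓
c: [][]p is T. ✗
e: [][]p is T. ✗
f: [][]p is T. ✗
g: [][]p is F. ✓
h: [][]p is F. ✓
Satisfying worlds: {b, g, h}.

3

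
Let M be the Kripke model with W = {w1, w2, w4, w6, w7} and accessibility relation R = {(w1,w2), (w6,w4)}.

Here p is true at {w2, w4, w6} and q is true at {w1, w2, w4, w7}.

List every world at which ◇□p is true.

w1: successors {w2}; □p there: w2:T. ✓
w2: no successors, so ◇□p fails. ✗
w4: no successors, so ◇□p fails. ✗
w6: successors {w4}; □p there: w4:T. ✓
w7: no successors, so ◇□p fails. ✗

{w1, w6}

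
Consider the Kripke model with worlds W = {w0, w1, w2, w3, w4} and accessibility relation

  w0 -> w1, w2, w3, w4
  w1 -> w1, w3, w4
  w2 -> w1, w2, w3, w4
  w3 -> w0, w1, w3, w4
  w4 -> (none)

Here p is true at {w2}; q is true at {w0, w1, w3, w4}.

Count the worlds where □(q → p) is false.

w0: successors {w1, w2, w3, w4}; q → p there: w1:F, w2:T, w3:F, w4:F. ✗
w1: successors {w1, w3, w4}; q → p there: w1:F, w3:F, w4:F. ✗
w2: successors {w1, w2, w3, w4}; q → p there: w1:F, w2:T, w3:F, w4:F. ✗
w3: successors {w0, w1, w3, w4}; q → p there: w0:F, w1:F, w3:F, w4:F. ✗
w4: no successors, so □(q → p) holds vacuously. ✓
Satisfying worlds: {w4}.
So □(q → p) fails at the other 4 worlds.

4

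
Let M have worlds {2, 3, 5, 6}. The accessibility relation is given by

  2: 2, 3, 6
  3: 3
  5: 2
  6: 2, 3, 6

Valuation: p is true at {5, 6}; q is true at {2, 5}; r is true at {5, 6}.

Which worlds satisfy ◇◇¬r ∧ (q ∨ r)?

{2, 5, 6}

2: ◇◇¬r is T, q ∨ r is T. ✓
3: ◇◇¬r is T, q ∨ r is F. ✗
5: ◇◇¬r is T, q ∨ r is T. ✓
6: ◇◇¬r is T, q ∨ r is T. ✓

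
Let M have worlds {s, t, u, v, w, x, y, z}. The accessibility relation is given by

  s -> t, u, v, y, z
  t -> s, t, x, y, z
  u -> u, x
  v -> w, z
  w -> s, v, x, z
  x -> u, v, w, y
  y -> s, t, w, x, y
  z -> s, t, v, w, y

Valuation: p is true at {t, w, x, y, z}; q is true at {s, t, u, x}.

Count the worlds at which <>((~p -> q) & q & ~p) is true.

7

s: successors {t, u, v, y, z}; (~p -> q) & q & ~p there: t:F, u:T, v:F, y:F, z:F. ✓
t: successors {s, t, x, y, z}; (~p -> q) & q & ~p there: s:T, t:F, x:F, y:F, z:F. ✓
u: successors {u, x}; (~p -> q) & q & ~p there: u:T, x:F. ✓
v: successors {w, z}; (~p -> q) & q & ~p there: w:F, z:F. ✗
w: successors {s, v, x, z}; (~p -> q) & q & ~p there: s:T, v:F, x:F, z:F. ✓
x: successors {u, v, w, y}; (~p -> q) & q & ~p there: u:T, v:F, w:F, y:F. ✓
y: successors {s, t, w, x, y}; (~p -> q) & q & ~p there: s:T, t:F, w:F, x:F, y:F. ✓
z: successors {s, t, v, w, y}; (~p -> q) & q & ~p there: s:T, t:F, v:F, w:F, y:F. ✓
Satisfying worlds: {s, t, u, w, x, y, z}.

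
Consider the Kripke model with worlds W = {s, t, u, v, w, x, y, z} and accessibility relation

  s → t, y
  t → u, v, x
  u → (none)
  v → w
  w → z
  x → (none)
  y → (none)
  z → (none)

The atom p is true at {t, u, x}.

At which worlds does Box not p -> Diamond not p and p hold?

s: Box not p is F, Diamond not p and p is F. ✓
t: Box not p is F, Diamond not p and p is T. ✓
u: Box not p is T, Diamond not p and p is F. ✗
v: Box not p is T, Diamond not p and p is F. ✗
w: Box not p is T, Diamond not p and p is F. ✗
x: Box not p is T, Diamond not p and p is F. ✗
y: Box not p is T, Diamond not p and p is F. ✗
z: Box not p is T, Diamond not p and p is F. ✗

{s, t}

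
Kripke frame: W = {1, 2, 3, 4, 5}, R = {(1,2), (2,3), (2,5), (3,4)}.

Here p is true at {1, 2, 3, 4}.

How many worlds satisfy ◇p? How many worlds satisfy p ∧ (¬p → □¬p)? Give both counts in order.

3 and 4

For ◇p:
1: successors {2}; p there: 2:T. ✓
2: successors {3, 5}; p there: 3:T, 5:F. ✓
3: successors {4}; p there: 4:T. ✓
4: no successors, so ◇p fails. ✗
5: no successors, so ◇p fails. ✗
— 3 worlds.
For p ∧ (¬p → □¬p):
1: p is T, ¬p → □¬p is T. ✓
2: p is T, ¬p → □¬p is T. ✓
3: p is T, ¬p → □¬p is T. ✓
4: p is T, ¬p → □¬p is T. ✓
5: p is F, ¬p → □¬p is T. ✗
— 4 worlds.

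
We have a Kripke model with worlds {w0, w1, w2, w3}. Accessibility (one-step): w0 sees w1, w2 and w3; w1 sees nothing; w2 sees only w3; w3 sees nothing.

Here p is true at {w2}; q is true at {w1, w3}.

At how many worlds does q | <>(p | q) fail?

w0: q is F, <>(p | q) is T. ✓
w1: q is T, <>(p | q) is F. ✓
w2: q is F, <>(p | q) is T. ✓
w3: q is T, <>(p | q) is F. ✓
Satisfying worlds: {w0, w1, w2, w3}.
So q | <>(p | q) fails at the other 0 worlds.

0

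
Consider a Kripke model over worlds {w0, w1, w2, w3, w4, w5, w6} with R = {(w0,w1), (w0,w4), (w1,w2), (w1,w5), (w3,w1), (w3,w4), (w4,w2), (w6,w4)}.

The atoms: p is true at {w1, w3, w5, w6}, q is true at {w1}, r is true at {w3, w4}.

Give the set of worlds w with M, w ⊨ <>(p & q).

w0: successors {w1, w4}; p & q there: w1:T, w4:F. ✓
w1: successors {w2, w5}; p & q there: w2:F, w5:F. ✗
w2: no successors, so <>(p & q) fails. ✗
w3: successors {w1, w4}; p & q there: w1:T, w4:F. ✓
w4: successors {w2}; p & q there: w2:F. ✗
w5: no successors, so <>(p & q) fails. ✗
w6: successors {w4}; p & q there: w4:F. ✗

{w0, w3}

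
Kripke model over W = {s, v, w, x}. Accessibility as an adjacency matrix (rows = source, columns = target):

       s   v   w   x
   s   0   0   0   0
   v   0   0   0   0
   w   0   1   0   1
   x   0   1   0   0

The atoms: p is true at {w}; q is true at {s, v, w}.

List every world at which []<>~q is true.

s: no successors, so []<>~q holds vacuously. ✓
v: no successors, so []<>~q holds vacuously. ✓
w: successors {v, x}; <>~q there: v:F, x:F. ✗
x: successors {v}; <>~q there: v:F. ✗

{s, v}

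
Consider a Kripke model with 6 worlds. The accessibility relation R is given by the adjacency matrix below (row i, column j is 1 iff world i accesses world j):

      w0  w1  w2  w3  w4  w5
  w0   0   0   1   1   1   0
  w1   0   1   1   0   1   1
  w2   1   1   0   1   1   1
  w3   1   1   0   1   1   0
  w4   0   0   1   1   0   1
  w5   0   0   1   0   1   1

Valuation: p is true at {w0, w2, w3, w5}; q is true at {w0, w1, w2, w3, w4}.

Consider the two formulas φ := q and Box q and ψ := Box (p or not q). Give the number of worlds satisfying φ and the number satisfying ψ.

For q and Box q:
w0: q is T, Box q is T. ✓
w1: q is T, Box q is F. ✗
w2: q is T, Box q is F. ✗
w3: q is T, Box q is T. ✓
w4: q is T, Box q is F. ✗
w5: q is F, Box q is F. ✗
— 2 worlds.
For Box (p or not q):
w0: successors {w2, w3, w4}; p or not q there: w2:T, w3:T, w4:F. ✗
w1: successors {w1, w2, w4, w5}; p or not q there: w1:F, w2:T, w4:F, w5:T. ✗
w2: successors {w0, w1, w3, w4, w5}; p or not q there: w0:T, w1:F, w3:T, w4:F, w5:T. ✗
w3: successors {w0, w1, w3, w4}; p or not q there: w0:T, w1:F, w3:T, w4:F. ✗
w4: successors {w2, w3, w5}; p or not q there: w2:T, w3:T, w5:T. ✓
w5: successors {w2, w4, w5}; p or not q there: w2:T, w4:F, w5:T. ✗
— 1 world.

2 and 1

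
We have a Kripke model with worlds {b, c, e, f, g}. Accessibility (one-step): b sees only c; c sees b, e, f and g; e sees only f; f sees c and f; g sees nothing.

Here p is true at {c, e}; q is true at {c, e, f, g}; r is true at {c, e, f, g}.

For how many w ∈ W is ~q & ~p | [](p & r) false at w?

b: ~q & ~p is T, [](p & r) is T. ✓
c: ~q & ~p is F, [](p & r) is F. ✗
e: ~q & ~p is F, [](p & r) is F. ✗
f: ~q & ~p is F, [](p & r) is F. ✗
g: ~q & ~p is F, [](p & r) is T. ✓
Satisfying worlds: {b, g}.
So ~q & ~p | [](p & r) fails at the other 3 worlds.

3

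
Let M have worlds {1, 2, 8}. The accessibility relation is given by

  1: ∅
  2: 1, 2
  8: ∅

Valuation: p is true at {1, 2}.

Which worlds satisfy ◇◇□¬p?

1: no successors, so ◇◇□¬p fails. ✗
2: successors {1, 2}; ◇□¬p there: 1:F, 2:T. ✓
8: no successors, so ◇◇□¬p fails. ✗

{2}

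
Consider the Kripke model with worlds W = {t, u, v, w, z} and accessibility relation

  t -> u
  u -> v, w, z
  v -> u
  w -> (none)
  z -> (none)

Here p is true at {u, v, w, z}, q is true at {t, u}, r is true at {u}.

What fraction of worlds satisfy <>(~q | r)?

3/5

t: successors {u}; ~q | r there: u:T. ✓
u: successors {v, w, z}; ~q | r there: v:T, w:T, z:T. ✓
v: successors {u}; ~q | r there: u:T. ✓
w: no successors, so <>(~q | r) fails. ✗
z: no successors, so <>(~q | r) fails. ✗
That's 3 of 5 worlds, so 3/5.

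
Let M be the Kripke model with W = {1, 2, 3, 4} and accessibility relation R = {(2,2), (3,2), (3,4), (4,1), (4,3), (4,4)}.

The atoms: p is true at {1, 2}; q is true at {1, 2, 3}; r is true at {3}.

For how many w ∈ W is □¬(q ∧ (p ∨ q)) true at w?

1

1: no successors, so □¬(q ∧ (p ∨ q)) holds vacuously. ✓
2: successors {2}; ¬(q ∧ (p ∨ q)) there: 2:F. ✗
3: successors {2, 4}; ¬(q ∧ (p ∨ q)) there: 2:F, 4:T. ✗
4: successors {1, 3, 4}; ¬(q ∧ (p ∨ q)) there: 1:F, 3:F, 4:T. ✗
Satisfying worlds: {1}.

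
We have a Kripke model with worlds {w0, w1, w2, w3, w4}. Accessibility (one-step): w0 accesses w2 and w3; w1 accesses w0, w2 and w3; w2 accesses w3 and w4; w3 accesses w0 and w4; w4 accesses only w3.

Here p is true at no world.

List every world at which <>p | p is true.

w0: <>p is F, p is F. ✗
w1: <>p is F, p is F. ✗
w2: <>p is F, p is F. ✗
w3: <>p is F, p is F. ✗
w4: <>p is F, p is F. ✗

∅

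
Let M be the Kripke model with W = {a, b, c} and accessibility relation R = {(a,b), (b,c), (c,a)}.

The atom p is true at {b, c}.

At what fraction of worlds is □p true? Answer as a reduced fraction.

a: successors {b}; p there: b:T. ✓
b: successors {c}; p there: c:T. ✓
c: successors {a}; p there: a:F. ✗
That's 2 of 3 worlds, so 2/3.

2/3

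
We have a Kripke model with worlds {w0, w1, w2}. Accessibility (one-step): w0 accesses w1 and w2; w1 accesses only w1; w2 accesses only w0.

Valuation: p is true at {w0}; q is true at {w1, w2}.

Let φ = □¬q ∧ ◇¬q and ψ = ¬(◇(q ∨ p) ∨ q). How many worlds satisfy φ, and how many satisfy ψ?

For □¬q ∧ ◇¬q:
w0: □¬q is F, ◇¬q is F. ✗
w1: □¬q is F, ◇¬q is F. ✗
w2: □¬q is T, ◇¬q is T. ✓
— 1 world.
For ¬(◇(q ∨ p) ∨ q):
w0: ◇(q ∨ p) ∨ q is T. ✗
w1: ◇(q ∨ p) ∨ q is T. ✗
w2: ◇(q ∨ p) ∨ q is T. ✗
— 0 worlds.

1 and 0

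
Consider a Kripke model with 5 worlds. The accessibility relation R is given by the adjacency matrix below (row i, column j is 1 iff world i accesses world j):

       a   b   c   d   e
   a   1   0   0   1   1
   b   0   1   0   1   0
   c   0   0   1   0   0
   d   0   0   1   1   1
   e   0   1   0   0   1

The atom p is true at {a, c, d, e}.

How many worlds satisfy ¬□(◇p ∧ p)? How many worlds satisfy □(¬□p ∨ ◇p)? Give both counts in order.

2 and 5

For ¬□(◇p ∧ p):
a: □(◇p ∧ p) is T. ✗
b: □(◇p ∧ p) is F. ✓
c: □(◇p ∧ p) is T. ✗
d: □(◇p ∧ p) is T. ✗
e: □(◇p ∧ p) is F. ✓
— 2 worlds.
For □(¬□p ∨ ◇p):
a: successors {a, d, e}; ¬□p ∨ ◇p there: a:T, d:T, e:T. ✓
b: successors {b, d}; ¬□p ∨ ◇p there: b:T, d:T. ✓
c: successors {c}; ¬□p ∨ ◇p there: c:T. ✓
d: successors {c, d, e}; ¬□p ∨ ◇p there: c:T, d:T, e:T. ✓
e: successors {b, e}; ¬□p ∨ ◇p there: b:T, e:T. ✓
— 5 worlds.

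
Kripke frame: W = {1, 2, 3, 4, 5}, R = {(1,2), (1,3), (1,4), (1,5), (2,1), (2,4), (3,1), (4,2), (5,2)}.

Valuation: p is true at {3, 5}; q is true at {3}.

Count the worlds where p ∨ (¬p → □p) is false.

1: p is F, ¬p → □p is F. ✗
2: p is F, ¬p → □p is F. ✗
3: p is T, ¬p → □p is T. ✓
4: p is F, ¬p → □p is F. ✗
5: p is T, ¬p → □p is T. ✓
Satisfying worlds: {3, 5}.
So p ∨ (¬p → □p) fails at the other 3 worlds.

3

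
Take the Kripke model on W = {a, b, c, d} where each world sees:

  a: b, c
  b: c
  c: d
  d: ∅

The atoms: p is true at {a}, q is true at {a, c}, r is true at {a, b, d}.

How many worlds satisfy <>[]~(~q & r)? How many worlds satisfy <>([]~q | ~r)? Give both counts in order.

2 and 3

For <>[]~(~q & r):
a: successors {b, c}; []~(~q & r) there: b:T, c:F. ✓
b: successors {c}; []~(~q & r) there: c:F. ✗
c: successors {d}; []~(~q & r) there: d:T. ✓
d: no successors, so <>[]~(~q & r) fails. ✗
— 2 worlds.
For <>([]~q | ~r):
a: successors {b, c}; []~q | ~r there: b:F, c:T. ✓
b: successors {c}; []~q | ~r there: c:T. ✓
c: successors {d}; []~q | ~r there: d:T. ✓
d: no successors, so <>([]~q | ~r) fails. ✗
— 3 worlds.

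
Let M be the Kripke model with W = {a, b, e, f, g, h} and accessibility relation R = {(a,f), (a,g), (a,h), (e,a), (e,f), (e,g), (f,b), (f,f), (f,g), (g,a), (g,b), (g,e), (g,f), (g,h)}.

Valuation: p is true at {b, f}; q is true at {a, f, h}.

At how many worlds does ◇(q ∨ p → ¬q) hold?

a: successors {f, g, h}; q ∨ p → ¬q there: f:F, g:T, h:F. ✓
b: no successors, so ◇(q ∨ p → ¬q) fails. ✗
e: successors {a, f, g}; q ∨ p → ¬q there: a:F, f:F, g:T. ✓
f: successors {b, f, g}; q ∨ p → ¬q there: b:T, f:F, g:T. ✓
g: successors {a, b, e, f, h}; q ∨ p → ¬q there: a:F, b:T, e:T, f:F, h:F. ✓
h: no successors, so ◇(q ∨ p → ¬q) fails. ✗
Satisfying worlds: {a, e, f, g}.

4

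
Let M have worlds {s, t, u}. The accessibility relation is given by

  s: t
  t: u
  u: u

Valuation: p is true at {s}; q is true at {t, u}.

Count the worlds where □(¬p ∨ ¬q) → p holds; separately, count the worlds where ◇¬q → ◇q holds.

1 and 3

For □(¬p ∨ ¬q) → p:
s: □(¬p ∨ ¬q) is T, p is T. ✓
t: □(¬p ∨ ¬q) is T, p is F. ✗
u: □(¬p ∨ ¬q) is T, p is F. ✗
— 1 world.
For ◇¬q → ◇q:
s: ◇¬q is F, ◇q is T. ✓
t: ◇¬q is F, ◇q is T. ✓
u: ◇¬q is F, ◇q is T. ✓
— 3 worlds.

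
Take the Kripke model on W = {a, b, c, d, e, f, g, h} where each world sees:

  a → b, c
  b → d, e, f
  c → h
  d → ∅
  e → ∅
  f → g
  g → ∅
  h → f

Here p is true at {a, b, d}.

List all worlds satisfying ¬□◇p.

a: □◇p is F. ✓
b: □◇p is F. ✓
c: □◇p is F. ✓
d: □◇p is T. ✗
e: □◇p is T. ✗
f: □◇p is F. ✓
g: □◇p is T. ✗
h: □◇p is F. ✓

{a, b, c, f, h}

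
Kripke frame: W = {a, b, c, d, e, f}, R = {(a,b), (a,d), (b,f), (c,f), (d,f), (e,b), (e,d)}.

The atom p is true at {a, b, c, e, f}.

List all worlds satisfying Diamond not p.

a: successors {b, d}; not p there: b:F, d:T. ✓
b: successors {f}; not p there: f:F. ✗
c: successors {f}; not p there: f:F. ✗
d: successors {f}; not p there: f:F. ✗
e: successors {b, d}; not p there: b:F, d:T. ✓
f: no successors, so Diamond not p fails. ✗

{a, e}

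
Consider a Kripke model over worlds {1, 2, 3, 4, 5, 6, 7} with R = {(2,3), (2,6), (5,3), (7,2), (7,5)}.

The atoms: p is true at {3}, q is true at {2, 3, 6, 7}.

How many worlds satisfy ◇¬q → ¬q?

6

1: ◇¬q is F, ¬q is T. ✓
2: ◇¬q is F, ¬q is F. ✓
3: ◇¬q is F, ¬q is F. ✓
4: ◇¬q is F, ¬q is T. ✓
5: ◇¬q is F, ¬q is T. ✓
6: ◇¬q is F, ¬q is F. ✓
7: ◇¬q is T, ¬q is F. ✗
Satisfying worlds: {1, 2, 3, 4, 5, 6}.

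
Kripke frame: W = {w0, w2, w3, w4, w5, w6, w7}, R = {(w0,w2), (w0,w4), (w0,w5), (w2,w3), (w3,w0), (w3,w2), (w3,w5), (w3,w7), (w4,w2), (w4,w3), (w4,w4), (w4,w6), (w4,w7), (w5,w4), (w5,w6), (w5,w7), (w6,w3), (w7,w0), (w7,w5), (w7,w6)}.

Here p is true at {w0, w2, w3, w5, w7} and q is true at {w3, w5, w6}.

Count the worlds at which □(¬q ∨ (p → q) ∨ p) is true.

7

w0: successors {w2, w4, w5}; ¬q ∨ (p → q) ∨ p there: w2:T, w4:T, w5:T. ✓
w2: successors {w3}; ¬q ∨ (p → q) ∨ p there: w3:T. ✓
w3: successors {w0, w2, w5, w7}; ¬q ∨ (p → q) ∨ p there: w0:T, w2:T, w5:T, w7:T. ✓
w4: successors {w2, w3, w4, w6, w7}; ¬q ∨ (p → q) ∨ p there: w2:T, w3:T, w4:T, w6:T, w7:T. ✓
w5: successors {w4, w6, w7}; ¬q ∨ (p → q) ∨ p there: w4:T, w6:T, w7:T. ✓
w6: successors {w3}; ¬q ∨ (p → q) ∨ p there: w3:T. ✓
w7: successors {w0, w5, w6}; ¬q ∨ (p → q) ∨ p there: w0:T, w5:T, w6:T. ✓
Satisfying worlds: {w0, w2, w3, w4, w5, w6, w7}.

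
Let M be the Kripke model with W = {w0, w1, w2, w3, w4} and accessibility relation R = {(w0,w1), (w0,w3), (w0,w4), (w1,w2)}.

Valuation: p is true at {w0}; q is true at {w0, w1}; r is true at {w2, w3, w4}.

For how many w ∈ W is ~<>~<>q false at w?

w0: <>~<>q is T. ✗
w1: <>~<>q is T. ✗
w2: <>~<>q is F. ✓
w3: <>~<>q is F. ✓
w4: <>~<>q is F. ✓
Satisfying worlds: {w2, w3, w4}.
So ~<>~<>q fails at the other 2 worlds.

2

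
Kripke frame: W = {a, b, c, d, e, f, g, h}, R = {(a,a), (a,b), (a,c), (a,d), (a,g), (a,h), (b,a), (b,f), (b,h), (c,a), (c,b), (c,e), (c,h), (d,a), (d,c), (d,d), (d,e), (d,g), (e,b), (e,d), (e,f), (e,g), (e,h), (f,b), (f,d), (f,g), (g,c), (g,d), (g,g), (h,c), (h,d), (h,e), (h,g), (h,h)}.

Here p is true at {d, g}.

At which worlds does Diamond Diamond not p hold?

a: successors {a, b, c, d, g, h}; Diamond not p there: a:T, b:T, c:T, d:T, g:T, h:T. ✓
b: successors {a, f, h}; Diamond not p there: a:T, f:T, h:T. ✓
c: successors {a, b, e, h}; Diamond not p there: a:T, b:T, e:T, h:T. ✓
d: successors {a, c, d, e, g}; Diamond not p there: a:T, c:T, d:T, e:T, g:T. ✓
e: successors {b, d, f, g, h}; Diamond not p there: b:T, d:T, f:T, g:T, h:T. ✓
f: successors {b, d, g}; Diamond not p there: b:T, d:T, g:T. ✓
g: successors {c, d, g}; Diamond not p there: c:T, d:T, g:T. ✓
h: successors {c, d, e, g, h}; Diamond not p there: c:T, d:T, e:T, g:T, h:T. ✓

{a, b, c, d, e, f, g, h}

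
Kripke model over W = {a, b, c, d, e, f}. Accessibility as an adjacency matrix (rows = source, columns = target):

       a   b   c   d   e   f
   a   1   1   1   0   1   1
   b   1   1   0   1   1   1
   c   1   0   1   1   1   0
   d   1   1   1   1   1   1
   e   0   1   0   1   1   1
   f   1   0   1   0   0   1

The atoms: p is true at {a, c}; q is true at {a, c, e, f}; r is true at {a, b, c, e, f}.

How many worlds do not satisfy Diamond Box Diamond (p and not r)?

6

a: successors {a, b, c, e, f}; Box Diamond (p and not r) there: a:F, b:F, c:F, e:F, f:F. ✗
b: successors {a, b, d, e, f}; Box Diamond (p and not r) there: a:F, b:F, d:F, e:F, f:F. ✗
c: successors {a, c, d, e}; Box Diamond (p and not r) there: a:F, c:F, d:F, e:F. ✗
d: successors {a, b, c, d, e, f}; Box Diamond (p and not r) there: a:F, b:F, c:F, d:F, e:F, f:F. ✗
e: successors {b, d, e, f}; Box Diamond (p and not r) there: b:F, d:F, e:F, f:F. ✗
f: successors {a, c, f}; Box Diamond (p and not r) there: a:F, c:F, f:F. ✗
Satisfying worlds: ∅.
So Diamond Box Diamond (p and not r) fails at the other 6 worlds.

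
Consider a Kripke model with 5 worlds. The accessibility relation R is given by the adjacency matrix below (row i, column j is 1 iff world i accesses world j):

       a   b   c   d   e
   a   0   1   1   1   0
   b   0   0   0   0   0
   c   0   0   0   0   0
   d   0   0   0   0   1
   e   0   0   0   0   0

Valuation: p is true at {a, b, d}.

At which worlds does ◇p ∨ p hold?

a: ◇p is T, p is T. ✓
b: ◇p is F, p is T. ✓
c: ◇p is F, p is F. ✗
d: ◇p is F, p is T. ✓
e: ◇p is F, p is F. ✗

{a, b, d}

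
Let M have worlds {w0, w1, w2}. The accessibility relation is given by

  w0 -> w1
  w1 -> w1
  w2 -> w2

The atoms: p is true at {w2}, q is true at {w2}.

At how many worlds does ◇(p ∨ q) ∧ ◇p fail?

w0: ◇(p ∨ q) is F, ◇p is F. ✗
w1: ◇(p ∨ q) is F, ◇p is F. ✗
w2: ◇(p ∨ q) is T, ◇p is T. ✓
Satisfying worlds: {w2}.
So ◇(p ∨ q) ∧ ◇p fails at the other 2 worlds.

2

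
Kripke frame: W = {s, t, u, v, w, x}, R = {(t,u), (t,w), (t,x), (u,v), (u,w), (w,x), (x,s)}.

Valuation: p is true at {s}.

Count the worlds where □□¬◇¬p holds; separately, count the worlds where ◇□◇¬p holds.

For □□¬◇¬p:
s: no successors, so □□¬◇¬p holds vacuously. ✓
t: successors {u, w, x}; □¬◇¬p there: u:F, w:T, x:T. ✗
u: successors {v, w}; □¬◇¬p there: v:T, w:T. ✓
v: no successors, so □□¬◇¬p holds vacuously. ✓
w: successors {x}; □¬◇¬p there: x:T. ✓
x: successors {s}; □¬◇¬p there: s:T. ✓
— 5 worlds.
For ◇□◇¬p:
s: no successors, so ◇□◇¬p fails. ✗
t: successors {u, w, x}; □◇¬p there: u:F, w:F, x:F. ✗
u: successors {v, w}; □◇¬p there: v:T, w:F. ✓
v: no successors, so ◇□◇¬p fails. ✗
w: successors {x}; □◇¬p there: x:F. ✗
x: successors {s}; □◇¬p there: s:T. ✓
— 2 worlds.

5 and 2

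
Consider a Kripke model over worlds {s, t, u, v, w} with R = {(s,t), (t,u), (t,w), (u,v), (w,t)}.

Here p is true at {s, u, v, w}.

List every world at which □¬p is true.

{s, v, w}

s: successors {t}; ¬p there: t:T. ✓
t: successors {u, w}; ¬p there: u:F, w:F. ✗
u: successors {v}; ¬p there: v:F. ✗
v: no successors, so □¬p holds vacuously. ✓
w: successors {t}; ¬p there: t:T. ✓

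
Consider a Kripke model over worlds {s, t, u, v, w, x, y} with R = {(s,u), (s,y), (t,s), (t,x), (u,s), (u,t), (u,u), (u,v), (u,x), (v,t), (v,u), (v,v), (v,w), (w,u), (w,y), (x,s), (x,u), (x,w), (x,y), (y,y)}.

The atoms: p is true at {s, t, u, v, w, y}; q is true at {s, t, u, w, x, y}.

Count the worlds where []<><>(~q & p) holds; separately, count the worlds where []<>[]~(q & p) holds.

For []<><>(~q & p):
s: successors {u, y}; <><>(~q & p) there: u:T, y:F. ✗
t: successors {s, x}; <><>(~q & p) there: s:T, x:T. ✓
u: successors {s, t, u, v, x}; <><>(~q & p) there: s:T, t:F, u:T, v:T, x:T. ✗
v: successors {t, u, v, w}; <><>(~q & p) there: t:F, u:T, v:T, w:T. ✗
w: successors {u, y}; <><>(~q & p) there: u:T, y:F. ✗
x: successors {s, u, w, y}; <><>(~q & p) there: s:T, u:T, w:T, y:F. ✗
y: successors {y}; <><>(~q & p) there: y:F. ✗
— 1 world.
For []<>[]~(q & p):
s: successors {u, y}; <>[]~(q & p) there: u:F, y:F. ✗
t: successors {s, x}; <>[]~(q & p) there: s:F, x:F. ✗
u: successors {s, t, u, v, x}; <>[]~(q & p) there: s:F, t:F, u:F, v:F, x:F. ✗
v: successors {t, u, v, w}; <>[]~(q & p) there: t:F, u:F, v:F, w:F. ✗
w: successors {u, y}; <>[]~(q & p) there: u:F, y:F. ✗
x: successors {s, u, w, y}; <>[]~(q & p) there: s:F, u:F, w:F, y:F. ✗
y: successors {y}; <>[]~(q & p) there: y:F. ✗
— 0 worlds.

1 and 0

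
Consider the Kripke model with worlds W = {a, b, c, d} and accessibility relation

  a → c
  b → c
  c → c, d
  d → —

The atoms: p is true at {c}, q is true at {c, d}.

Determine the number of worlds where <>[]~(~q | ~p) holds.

1

a: successors {c}; []~(~q | ~p) there: c:F. ✗
b: successors {c}; []~(~q | ~p) there: c:F. ✗
c: successors {c, d}; []~(~q | ~p) there: c:F, d:T. ✓
d: no successors, so <>[]~(~q | ~p) fails. ✗
Satisfying worlds: {c}.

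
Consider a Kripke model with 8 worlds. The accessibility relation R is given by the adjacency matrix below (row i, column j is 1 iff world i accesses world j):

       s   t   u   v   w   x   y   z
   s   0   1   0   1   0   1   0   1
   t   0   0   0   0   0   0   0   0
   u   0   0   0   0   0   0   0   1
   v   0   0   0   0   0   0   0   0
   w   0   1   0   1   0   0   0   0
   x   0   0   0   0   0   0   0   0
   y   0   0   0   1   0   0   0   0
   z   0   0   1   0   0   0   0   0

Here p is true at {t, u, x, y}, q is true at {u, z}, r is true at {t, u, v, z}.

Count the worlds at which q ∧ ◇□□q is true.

s: q is F, ◇□□q is T. ✗
t: q is F, ◇□□q is F. ✗
u: q is T, ◇□□q is T. ✓
v: q is F, ◇□□q is F. ✗
w: q is F, ◇□□q is T. ✗
x: q is F, ◇□□q is F. ✗
y: q is F, ◇□□q is T. ✗
z: q is T, ◇□□q is T. ✓
Satisfying worlds: {u, z}.

2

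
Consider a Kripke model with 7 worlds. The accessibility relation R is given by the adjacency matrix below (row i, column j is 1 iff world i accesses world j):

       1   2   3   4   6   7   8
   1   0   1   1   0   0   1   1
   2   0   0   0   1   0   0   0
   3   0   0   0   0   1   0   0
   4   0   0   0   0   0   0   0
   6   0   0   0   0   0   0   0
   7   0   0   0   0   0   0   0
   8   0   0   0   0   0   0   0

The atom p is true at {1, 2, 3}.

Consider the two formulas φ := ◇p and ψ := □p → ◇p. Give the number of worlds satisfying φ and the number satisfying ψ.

For ◇p:
1: successors {2, 3, 7, 8}; p there: 2:T, 3:T, 7:F, 8:F. ✓
2: successors {4}; p there: 4:F. ✗
3: successors {6}; p there: 6:F. ✗
4: no successors, so ◇p fails. ✗
6: no successors, so ◇p fails. ✗
7: no successors, so ◇p fails. ✗
8: no successors, so ◇p fails. ✗
— 1 world.
For □p → ◇p:
1: □p is F, ◇p is T. ✓
2: □p is F, ◇p is F. ✓
3: □p is F, ◇p is F. ✓
4: □p is T, ◇p is F. ✗
6: □p is T, ◇p is F. ✗
7: □p is T, ◇p is F. ✗
8: □p is T, ◇p is F. ✗
— 3 worlds.

1 and 3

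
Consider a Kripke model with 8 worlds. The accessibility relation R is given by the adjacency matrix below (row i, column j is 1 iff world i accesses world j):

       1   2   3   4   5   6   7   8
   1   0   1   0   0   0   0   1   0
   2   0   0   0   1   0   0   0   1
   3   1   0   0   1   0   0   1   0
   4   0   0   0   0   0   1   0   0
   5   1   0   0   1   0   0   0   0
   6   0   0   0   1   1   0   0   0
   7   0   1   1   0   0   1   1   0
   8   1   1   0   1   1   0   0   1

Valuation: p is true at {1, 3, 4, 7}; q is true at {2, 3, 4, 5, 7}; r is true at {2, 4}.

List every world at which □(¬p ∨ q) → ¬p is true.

1: □(¬p ∨ q) is T, ¬p is F. ✗
2: □(¬p ∨ q) is T, ¬p is T. ✓
3: □(¬p ∨ q) is F, ¬p is F. ✓
4: □(¬p ∨ q) is T, ¬p is F. ✗
5: □(¬p ∨ q) is F, ¬p is T. ✓
6: □(¬p ∨ q) is T, ¬p is T. ✓
7: □(¬p ∨ q) is T, ¬p is F. ✗
8: □(¬p ∨ q) is F, ¬p is T. ✓

{2, 3, 5, 6, 8}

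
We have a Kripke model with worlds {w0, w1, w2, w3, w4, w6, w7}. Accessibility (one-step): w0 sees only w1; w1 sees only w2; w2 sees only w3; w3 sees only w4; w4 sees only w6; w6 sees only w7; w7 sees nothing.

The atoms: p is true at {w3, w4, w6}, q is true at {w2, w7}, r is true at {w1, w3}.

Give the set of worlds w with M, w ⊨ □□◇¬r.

{w1, w2, w3, w6, w7}

w0: successors {w1}; □◇¬r there: w1:F. ✗
w1: successors {w2}; □◇¬r there: w2:T. ✓
w2: successors {w3}; □◇¬r there: w3:T. ✓
w3: successors {w4}; □◇¬r there: w4:T. ✓
w4: successors {w6}; □◇¬r there: w6:F. ✗
w6: successors {w7}; □◇¬r there: w7:T. ✓
w7: no successors, so □□◇¬r holds vacuously. ✓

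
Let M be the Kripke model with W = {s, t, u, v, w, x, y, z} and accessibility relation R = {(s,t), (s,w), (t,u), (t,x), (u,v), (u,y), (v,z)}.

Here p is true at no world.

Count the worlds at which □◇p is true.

s: successors {t, w}; ◇p there: t:F, w:F. ✗
t: successors {u, x}; ◇p there: u:F, x:F. ✗
u: successors {v, y}; ◇p there: v:F, y:F. ✗
v: successors {z}; ◇p there: z:F. ✗
w: no successors, so □◇p holds vacuously. ✓
x: no successors, so □◇p holds vacuously. ✓
y: no successors, so □◇p holds vacuously. ✓
z: no successors, so □◇p holds vacuously. ✓
Satisfying worlds: {w, x, y, z}.

4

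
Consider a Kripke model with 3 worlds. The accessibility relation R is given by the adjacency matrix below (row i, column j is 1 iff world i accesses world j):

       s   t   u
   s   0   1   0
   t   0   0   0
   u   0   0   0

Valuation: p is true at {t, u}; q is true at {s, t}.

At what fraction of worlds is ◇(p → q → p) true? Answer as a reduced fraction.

1/3

s: successors {t}; p → q → p there: t:T. ✓
t: no successors, so ◇(p → q → p) fails. ✗
u: no successors, so ◇(p → q → p) fails. ✗
That's 1 of 3 worlds, so 1/3.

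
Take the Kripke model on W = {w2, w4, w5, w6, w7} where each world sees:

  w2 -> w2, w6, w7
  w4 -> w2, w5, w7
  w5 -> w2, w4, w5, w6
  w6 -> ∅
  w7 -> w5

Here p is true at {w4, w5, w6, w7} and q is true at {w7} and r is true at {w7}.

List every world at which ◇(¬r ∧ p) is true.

{w2, w4, w5, w7}

w2: successors {w2, w6, w7}; ¬r ∧ p there: w2:F, w6:T, w7:F. ✓
w4: successors {w2, w5, w7}; ¬r ∧ p there: w2:F, w5:T, w7:F. ✓
w5: successors {w2, w4, w5, w6}; ¬r ∧ p there: w2:F, w4:T, w5:T, w6:T. ✓
w6: no successors, so ◇(¬r ∧ p) fails. ✗
w7: successors {w5}; ¬r ∧ p there: w5:T. ✓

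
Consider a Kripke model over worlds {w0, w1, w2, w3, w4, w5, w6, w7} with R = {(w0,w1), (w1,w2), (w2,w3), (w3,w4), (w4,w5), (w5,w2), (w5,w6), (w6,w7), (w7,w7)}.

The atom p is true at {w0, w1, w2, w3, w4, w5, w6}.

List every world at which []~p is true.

{w6, w7}

w0: successors {w1}; ~p there: w1:F. ✗
w1: successors {w2}; ~p there: w2:F. ✗
w2: successors {w3}; ~p there: w3:F. ✗
w3: successors {w4}; ~p there: w4:F. ✗
w4: successors {w5}; ~p there: w5:F. ✗
w5: successors {w2, w6}; ~p there: w2:F, w6:F. ✗
w6: successors {w7}; ~p there: w7:T. ✓
w7: successors {w7}; ~p there: w7:T. ✓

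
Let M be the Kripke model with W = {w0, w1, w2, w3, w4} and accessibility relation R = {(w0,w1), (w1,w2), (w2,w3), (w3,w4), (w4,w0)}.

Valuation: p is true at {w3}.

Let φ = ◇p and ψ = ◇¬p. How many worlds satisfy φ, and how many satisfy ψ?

1 and 4

For ◇p:
w0: successors {w1}; p there: w1:F. ✗
w1: successors {w2}; p there: w2:F. ✗
w2: successors {w3}; p there: w3:T. ✓
w3: successors {w4}; p there: w4:F. ✗
w4: successors {w0}; p there: w0:F. ✗
— 1 world.
For ◇¬p:
w0: successors {w1}; ¬p there: w1:T. ✓
w1: successors {w2}; ¬p there: w2:T. ✓
w2: successors {w3}; ¬p there: w3:F. ✗
w3: successors {w4}; ¬p there: w4:T. ✓
w4: successors {w0}; ¬p there: w0:T. ✓
— 4 worlds.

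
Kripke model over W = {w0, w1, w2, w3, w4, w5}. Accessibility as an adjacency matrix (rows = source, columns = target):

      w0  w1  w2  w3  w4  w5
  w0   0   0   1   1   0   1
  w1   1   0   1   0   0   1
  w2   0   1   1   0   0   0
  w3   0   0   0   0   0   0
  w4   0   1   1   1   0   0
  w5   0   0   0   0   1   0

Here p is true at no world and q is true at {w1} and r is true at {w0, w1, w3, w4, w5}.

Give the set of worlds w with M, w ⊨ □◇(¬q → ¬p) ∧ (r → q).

w0: □◇(¬q → ¬p) is F, r → q is F. ✗
w1: □◇(¬q → ¬p) is T, r → q is T. ✓
w2: □◇(¬q → ¬p) is T, r → q is T. ✓
w3: □◇(¬q → ¬p) is T, r → q is F. ✗
w4: □◇(¬q → ¬p) is F, r → q is F. ✗
w5: □◇(¬q → ¬p) is T, r → q is F. ✗

{w1, w2}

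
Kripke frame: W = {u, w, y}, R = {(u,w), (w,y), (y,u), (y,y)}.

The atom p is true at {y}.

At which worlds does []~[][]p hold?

u: successors {w}; ~[][]p there: w:T. ✓
w: successors {y}; ~[][]p there: y:T. ✓
y: successors {u, y}; ~[][]p there: u:F, y:T. ✗

{u, w}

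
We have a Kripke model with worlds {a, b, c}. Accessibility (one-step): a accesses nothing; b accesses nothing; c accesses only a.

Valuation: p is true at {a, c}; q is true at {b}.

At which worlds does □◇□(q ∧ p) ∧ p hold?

a: □◇□(q ∧ p) is T, p is T. ✓
b: □◇□(q ∧ p) is T, p is F. ✗
c: □◇□(q ∧ p) is F, p is T. ✗

{a}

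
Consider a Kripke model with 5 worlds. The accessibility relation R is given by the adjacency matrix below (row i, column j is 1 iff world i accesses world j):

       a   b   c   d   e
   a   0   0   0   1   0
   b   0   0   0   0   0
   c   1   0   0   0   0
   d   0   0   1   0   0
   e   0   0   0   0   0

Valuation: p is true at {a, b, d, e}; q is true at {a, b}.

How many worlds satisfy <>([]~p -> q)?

a: successors {d}; []~p -> q there: d:F. ✗
b: no successors, so <>([]~p -> q) fails. ✗
c: successors {a}; []~p -> q there: a:T. ✓
d: successors {c}; []~p -> q there: c:T. ✓
e: no successors, so <>([]~p -> q) fails. ✗
Satisfying worlds: {c, d}.

2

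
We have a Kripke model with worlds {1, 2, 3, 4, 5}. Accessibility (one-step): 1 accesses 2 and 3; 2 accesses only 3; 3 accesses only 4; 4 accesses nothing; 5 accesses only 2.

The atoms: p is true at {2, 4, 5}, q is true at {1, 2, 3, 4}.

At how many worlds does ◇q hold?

4

1: successors {2, 3}; q there: 2:T, 3:T. ✓
2: successors {3}; q there: 3:T. ✓
3: successors {4}; q there: 4:T. ✓
4: no successors, so ◇q fails. ✗
5: successors {2}; q there: 2:T. ✓
Satisfying worlds: {1, 2, 3, 5}.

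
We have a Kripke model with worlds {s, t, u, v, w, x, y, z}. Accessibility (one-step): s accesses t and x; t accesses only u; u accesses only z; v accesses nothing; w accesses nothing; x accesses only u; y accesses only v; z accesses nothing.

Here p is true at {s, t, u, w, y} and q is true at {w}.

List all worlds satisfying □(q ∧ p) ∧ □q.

{v, w, z}

s: □(q ∧ p) is F, □q is F. ✗
t: □(q ∧ p) is F, □q is F. ✗
u: □(q ∧ p) is F, □q is F. ✗
v: □(q ∧ p) is T, □q is T. ✓
w: □(q ∧ p) is T, □q is T. ✓
x: □(q ∧ p) is F, □q is F. ✗
y: □(q ∧ p) is F, □q is F. ✗
z: □(q ∧ p) is T, □q is T. ✓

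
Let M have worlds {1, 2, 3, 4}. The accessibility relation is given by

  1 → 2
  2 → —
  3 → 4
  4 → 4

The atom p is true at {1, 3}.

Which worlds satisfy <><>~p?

{3, 4}

1: successors {2}; <>~p there: 2:F. ✗
2: no successors, so <><>~p fails. ✗
3: successors {4}; <>~p there: 4:T. ✓
4: successors {4}; <>~p there: 4:T. ✓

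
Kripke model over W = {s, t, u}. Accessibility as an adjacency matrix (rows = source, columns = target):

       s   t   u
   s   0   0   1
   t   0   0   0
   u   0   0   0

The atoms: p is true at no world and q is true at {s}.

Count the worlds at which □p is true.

s: successors {u}; p there: u:F. ✗
t: no successors, so □p holds vacuously. ✓
u: no successors, so □p holds vacuously. ✓
Satisfying worlds: {t, u}.

2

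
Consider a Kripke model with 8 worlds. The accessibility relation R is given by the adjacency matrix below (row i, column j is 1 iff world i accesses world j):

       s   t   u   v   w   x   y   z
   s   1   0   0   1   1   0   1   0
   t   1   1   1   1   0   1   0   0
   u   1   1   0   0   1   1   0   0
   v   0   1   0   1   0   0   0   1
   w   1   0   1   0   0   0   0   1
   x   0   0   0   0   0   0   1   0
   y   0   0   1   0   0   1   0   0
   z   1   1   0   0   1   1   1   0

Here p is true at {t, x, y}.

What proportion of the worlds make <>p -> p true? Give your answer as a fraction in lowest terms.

s: <>p is T, p is F. ✗
t: <>p is T, p is T. ✓
u: <>p is T, p is F. ✗
v: <>p is T, p is F. ✗
w: <>p is F, p is F. ✓
x: <>p is T, p is T. ✓
y: <>p is T, p is T. ✓
z: <>p is T, p is F. ✗
That's 4 of 8 worlds, so 4/8 = 1/2.

1/2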